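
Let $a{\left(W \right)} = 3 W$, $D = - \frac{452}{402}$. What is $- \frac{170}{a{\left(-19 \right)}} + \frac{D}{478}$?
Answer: $\frac{2720063}{912741} \approx 2.9801$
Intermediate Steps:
$D = - \frac{226}{201}$ ($D = \left(-452\right) \frac{1}{402} = - \frac{226}{201} \approx -1.1244$)
$- \frac{170}{a{\left(-19 \right)}} + \frac{D}{478} = - \frac{170}{3 \left(-19\right)} - \frac{226}{201 \cdot 478} = - \frac{170}{-57} - \frac{113}{48039} = \left(-170\right) \left(- \frac{1}{57}\right) - \frac{113}{48039} = \frac{170}{57} - \frac{113}{48039} = \frac{2720063}{912741}$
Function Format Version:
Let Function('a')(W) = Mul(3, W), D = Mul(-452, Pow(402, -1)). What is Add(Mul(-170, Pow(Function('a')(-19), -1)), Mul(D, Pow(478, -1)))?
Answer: Rational(2720063, 912741) ≈ 2.9801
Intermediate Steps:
D = Rational(-226, 201) (D = Mul(-452, Rational(1, 402)) = Rational(-226, 201) ≈ -1.1244)
Add(Mul(-170, Pow(Function('a')(-19), -1)), Mul(D, Pow(478, -1))) = Add(Mul(-170, Pow(Mul(3, -19), -1)), Mul(Rational(-226, 201), Pow(478, -1))) = Add(Mul(-170, Pow(-57, -1)), Mul(Rational(-226, 201), Rational(1, 478))) = Add(Mul(-170, Rational(-1, 57)), Rational(-113, 48039)) = Add(Rational(170, 57), Rational(-113, 48039)) = Rational(2720063, 912741)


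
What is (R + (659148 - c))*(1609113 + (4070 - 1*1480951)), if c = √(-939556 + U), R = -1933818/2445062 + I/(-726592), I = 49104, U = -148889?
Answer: 1209732805493428865322/13879394443 - 132232*I*√1088445 ≈ 8.716e+10 - 1.3796e+8*I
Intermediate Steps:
R = -47661219147/55517577772 (R = -1933818/2445062 + 49104/(-726592) = -1933818*1/2445062 + 49104*(-1/726592) = -966909/1222531 - 3069/45412 = -47661219147/55517577772 ≈ -0.85849)
c = I*√1088445 (c = √(-939556 - 148889) = √(-1088445) = I*√1088445 ≈ 1043.3*I)
(R + (659148 - c))*(1609113 + (4070 - 1*1480951)) = (-47661219147/55517577772 + (659148 - I*√1088445))*(1609113 + (4070 - 1*1480951)) = (-47661219147/55517577772 + (659148 - I*√1088445))*(1609113 + (4070 - 1480951)) = (36594252692039109/55517577772 - I*√1088445)*(1609113 - 1476881) = (36594252692039109/55517577772 - I*√1088445)*132232 = 1209732805493428865322/13879394443 - 132232*I*√1088445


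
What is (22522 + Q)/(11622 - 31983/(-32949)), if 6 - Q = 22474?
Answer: 84726/18236441 ≈ 0.0046460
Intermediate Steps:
Q = -22468 (Q = 6 - 1*22474 = 6 - 22474 = -22468)
(22522 + Q)/(11622 - 31983/(-32949)) = (22522 - 22468)/(11622 - 31983/(-32949)) = 54/(11622 - 31983*(-1/32949)) = 54/(11622 + 1523/1569) = 54/(18236441/1569) = 54*(1569/18236441) = 84726/18236441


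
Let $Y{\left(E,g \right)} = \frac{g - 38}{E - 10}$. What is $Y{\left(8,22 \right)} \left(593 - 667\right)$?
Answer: $-592$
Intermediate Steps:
$Y{\left(E,g \right)} = \frac{-38 + g}{-10 + E}$
$Y{\left(8,22 \right)} \left(593 - 667\right) = \frac{-38 + 22}{-10 + 8} \left(593 - 667\right) = \frac{1}{-2} \left(-16\right) \left(-74\right) = \left(- \frac{1}{2}\right) \left(-16\right) \left(-74\right) = 8 \left(-74\right) = -592$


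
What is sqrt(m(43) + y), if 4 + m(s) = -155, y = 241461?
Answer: sqrt(241302) ≈ 491.23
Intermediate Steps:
m(s) = -159 (m(s) = -4 - 155 = -159)
sqrt(m(43) + y) = sqrt(-159 + 241461) = sqrt(241302)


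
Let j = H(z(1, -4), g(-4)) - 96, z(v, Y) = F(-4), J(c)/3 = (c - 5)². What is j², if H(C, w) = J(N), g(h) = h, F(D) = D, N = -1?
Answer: 144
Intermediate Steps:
J(c) = 3*(-5 + c)² (J(c) = 3*(c - 5)² = 3*(-5 + c)²)
z(v, Y) = -4
H(C, w) = 108 (H(C, w) = 3*(-5 - 1)² = 3*(-6)² = 3*36 = 108)
j = 12 (j = 108 - 96 = 12)
j² = 12² = 144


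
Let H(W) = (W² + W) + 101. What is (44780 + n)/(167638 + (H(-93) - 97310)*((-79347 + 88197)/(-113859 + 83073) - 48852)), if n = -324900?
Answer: -1437295720/22222717496389 ≈ -6.4677e-5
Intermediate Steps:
H(W) = 101 + W + W² (H(W) = (W + W²) + 101 = 101 + W + W²)
(44780 + n)/(167638 + (H(-93) - 97310)*((-79347 + 88197)/(-113859 + 83073) - 48852)) = (44780 - 324900)/(167638 + ((101 - 93 + (-93)²) - 97310)*((-79347 + 88197)/(-113859 + 83073) - 48852)) = -280120/(167638 + ((101 - 93 + 8649) - 97310)*(8850/(-30786) - 48852)) = -280120/(167638 + (8657 - 97310)*(8850*(-1/30786) - 48852)) = -280120/(167638 - 88653*(-1475/5131 - 48852)) = -280120/(167638 - 88653*(-250661087/5131)) = -280120/(167638 + 22221857345811/5131) = -280120/22222717496389/5131 = -280120*5131/22222717496389 = -1437295720/22222717496389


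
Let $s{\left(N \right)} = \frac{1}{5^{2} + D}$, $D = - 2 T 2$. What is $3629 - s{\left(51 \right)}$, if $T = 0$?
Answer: $\frac{90724}{25} \approx 3629.0$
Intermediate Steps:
$D = 0$ ($D = \left(-2\right) 0 \cdot 2 = 0 \cdot 2 = 0$)
$s{\left(N \right)} = \frac{1}{25}$ ($s{\left(N \right)} = \frac{1}{5^{2} + 0} = \frac{1}{25 + 0} = \frac{1}{25}$)
$3629 - s{\left(51 \right)} = 3629 - \frac{1}{25} = \frac{90724}{25}$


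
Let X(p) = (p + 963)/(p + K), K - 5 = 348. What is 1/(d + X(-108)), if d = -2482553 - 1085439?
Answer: -49/174831437 ≈ -2.8027e-7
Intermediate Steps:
K = 353 (K = 5 + 348 = 353)
X(p) = (963 + p)/(353 + p) (X(p) = (p + 963)/(p + 353) = (963 + p)/(353 + p))
d = -3567992
1/(d + X(-108)) = 1/(-3567992 + (963 - 108)/(353 - 108)) = 1/(-3567992 + 855/245) = 1/(-3567992 + (1/245)*855) = 1/(-3567992 + 171/49) = 1/(-174831437/49) = -49/174831437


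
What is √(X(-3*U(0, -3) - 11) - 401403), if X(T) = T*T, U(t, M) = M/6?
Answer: I*√1605251/2 ≈ 633.49*I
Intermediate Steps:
U(t, M) = M/6 (U(t, M) = M*(⅙) = M/6)
X(T) = T²
√(X(-3*U(0, -3) - 11) - 401403) = √((-(-3)/2 - 11)² - 401403) = √((-3*(-½) - 11)² - 401403) = √((3/2 - 11)² - 401403) = √((-19/2)² - 401403) = √(361/4 - 401403) = √(-1605251/4) = I*√1605251/2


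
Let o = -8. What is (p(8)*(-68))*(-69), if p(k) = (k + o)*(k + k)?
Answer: 0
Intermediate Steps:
p(k) = 2*k*(-8 + k) (p(k) = (k - 8)*(k + k) = (-8 + k)*(2*k) = 2*k*(-8 + k))
(p(8)*(-68))*(-69) = ((2*8*(-8 + 8))*(-68))*(-69) = ((2*8*0)*(-68))*(-69) = (0*(-68))*(-69) = 0*(-69) = 0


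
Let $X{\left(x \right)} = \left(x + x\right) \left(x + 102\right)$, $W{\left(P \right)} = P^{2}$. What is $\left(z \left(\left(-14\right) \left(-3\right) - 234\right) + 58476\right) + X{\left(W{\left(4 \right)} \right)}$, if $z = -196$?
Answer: $99884$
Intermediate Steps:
$X{\left(x \right)} = 2 x \left(102 + x\right)$
$\left(z \left(\left(-14\right) \left(-3\right) - 234\right) + 58476\right) + X{\left(W{\left(4 \right)} \right)} = \left(- 196 \left(\left(-14\right) \left(-3\right) - 234\right) + 58476\right) + 2 \cdot 4^{2} \left(102 + 4^{2}\right) = \left(- 196 \left(42 - 234\right) + 58476\right) + 2 \cdot 16 \left(102 + 16\right) = \left(\left(-196\right) \left(-192\right) + 58476\right) + 2 \cdot 16 \cdot 118 = \left(37632 + 58476\right) + 3776 = 96108 + 3776 = 99884$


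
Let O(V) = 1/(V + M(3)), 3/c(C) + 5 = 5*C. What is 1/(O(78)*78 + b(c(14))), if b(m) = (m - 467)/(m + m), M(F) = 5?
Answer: -249/1259374 ≈ -0.00019772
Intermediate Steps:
c(C) = 3/(-5 + 5*C)
O(V) = 1/(5 + V) (O(V) = 1/(V + 5) = 1/(5 + V))
b(m) = (-467 + m)/(2*m) (b(m) = (-467 + m)/((2*m)) = (-467 + m)*(1/(2*m)) = (-467 + m)/(2*m))
1/(O(78)*78 + b(c(14))) = 1/(78/(5 + 78) + (-467 + 3/(5*(-1 + 14)))/(2*((3/(5*(-1 + 14)))))) = 1/(78/83 + (-467 + (3/5)/13)/(2*(((3/5)/13)))) = 1/((1/83)*78 + (-467 + (3/5)*(1/13))/(2*(((3/5)*(1/13))))) = 1/(78/83 + (-467 + 3/65)/(2*(3/65))) = 1/(78/83 + (1/2)*(65/3)*(-30352/65)) = 1/(78/83 - 15176/3) = 1/(-1259374/249) = -249/1259374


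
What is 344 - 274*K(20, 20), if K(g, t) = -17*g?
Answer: 93504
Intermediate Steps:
344 - 274*K(20, 20) = 344 - (-4658)*20 = 344 - 274*(-340) = 344 + 93160 = 93504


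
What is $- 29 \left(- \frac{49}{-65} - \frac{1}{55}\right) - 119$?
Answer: $- \frac{100339}{715} \approx -140.33$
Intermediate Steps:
$- 29 \left(- \frac{49}{-65} - \frac{1}{55}\right) - 119 = - 29 \left(\left(-49\right) \left(- \frac{1}{65}\right) - \frac{1}{55}\right) - 119 = - 29 \left(\frac{49}{65} - \frac{1}{55}\right) - 119 = \left(-29\right) \frac{526}{715} - 119 = - \frac{15254}{715} - 119 = - \frac{100339}{715}$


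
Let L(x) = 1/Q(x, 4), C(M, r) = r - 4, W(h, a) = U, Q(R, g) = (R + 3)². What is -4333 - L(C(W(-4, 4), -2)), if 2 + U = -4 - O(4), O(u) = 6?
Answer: -38998/9 ≈ -4333.1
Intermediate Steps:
U = -12 (U = -2 + (-4 - 1*6) = -2 + (-4 - 6) = -2 - 10 = -12)
Q(R, g) = (3 + R)²
W(h, a) = -12
C(M, r) = -4 + r
L(x) = (3 + x)⁻² (L(x) = 1/((3 + x)²) = (3 + x)⁻²)
-4333 - L(C(W(-4, 4), -2)) = -4333 - 1/(3 + (-4 - 2))² = -4333 - 1/(3 - 6)² = -4333 - 1/(-3)² = -4333 - 1*⅑ = -4333 - ⅑ = -38998/9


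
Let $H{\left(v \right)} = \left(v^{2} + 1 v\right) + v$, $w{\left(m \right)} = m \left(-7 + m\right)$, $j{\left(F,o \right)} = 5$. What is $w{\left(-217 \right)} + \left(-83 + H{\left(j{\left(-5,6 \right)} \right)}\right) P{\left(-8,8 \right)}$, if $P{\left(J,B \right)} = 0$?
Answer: $48608$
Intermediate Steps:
$H{\left(v \right)} = v^{2} + 2 v$ ($H{\left(v \right)} = \left(v^{2} + v\right) + v = \left(v + v^{2}\right) + v = v^{2} + 2 v$)
$w{\left(-217 \right)} + \left(-83 + H{\left(j{\left(-5,6 \right)} \right)}\right) P{\left(-8,8 \right)} = - 217 \left(-7 - 217\right) + \left(-83 + 5 \left(2 + 5\right)\right) 0 = \left(-217\right) \left(-224\right) + \left(-83 + 5 \cdot 7\right) 0 = 48608 + \left(-83 + 35\right) 0 = 48608 - 0 = 48608 + 0 = 48608$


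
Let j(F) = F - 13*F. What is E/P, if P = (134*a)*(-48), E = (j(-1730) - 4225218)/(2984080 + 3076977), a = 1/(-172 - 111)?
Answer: -198310269/6497453104 ≈ -0.030521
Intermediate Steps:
j(F) = -12*F
a = -1/283 (a = 1/(-283) = -1/283 ≈ -0.0035336)
E = -4204458/6061057 (E = (-12*(-1730) - 4225218)/(2984080 + 3076977) = (20760 - 4225218)/6061057 = -4204458*1/6061057 = -4204458/6061057 ≈ -0.69368)
P = 6432/283 (P = (134*(-1/283))*(-48) = -134/283*(-48) = 6432/283 ≈ 22.728)
E/P = -4204458/(6061057*6432/283) = -4204458/6061057*283/6432 = -198310269/6497453104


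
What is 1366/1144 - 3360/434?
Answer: -116107/17732 ≈ -6.5479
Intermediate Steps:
1366/1144 - 3360/434 = 1366*(1/1144) - 3360*1/434 = 683/572 - 240/31 = -116107/17732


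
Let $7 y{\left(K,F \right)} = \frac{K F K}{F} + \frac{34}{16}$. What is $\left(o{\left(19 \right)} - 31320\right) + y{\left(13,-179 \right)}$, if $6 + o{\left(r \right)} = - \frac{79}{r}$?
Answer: $- \frac{33309277}{1064} \approx -31306.0$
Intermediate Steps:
$o{\left(r \right)} = -6 - \frac{79}{r}$
$y{\left(K,F \right)} = \frac{17}{56} + \frac{K^{2}}{7}$ ($y{\left(K,F \right)} = \frac{\frac{K F K}{F} + \frac{34}{16}}{7} = \frac{\frac{F K K}{F} + 34 \cdot \frac{1}{16}}{7} = \frac{\frac{F K^{2}}{F} + \frac{17}{8}}{7} = \frac{K^{2} + \frac{17}{8}}{7} = \frac{\frac{17}{8} + K^{2}}{7} = \frac{17}{56} + \frac{K^{2}}{7}$)
$\left(o{\left(19 \right)} - 31320\right) + y{\left(13,-179 \right)} = \left(\left(-6 - \frac{79}{19}\right) - 31320\right) + \left(\frac{17}{56} + \frac{13^{2}}{7}\right) = \left(\left(-6 - \frac{79}{19}\right) - 31320\right) + \left(\frac{17}{56} + \frac{1}{7} \cdot 169\right) = \left(\left(-6 - \frac{79}{19}\right) - 31320\right) + \left(\frac{17}{56} + \frac{169}{7}\right) = \left(- \frac{193}{19} - 31320\right) + \frac{1369}{56} = - \frac{595273}{19} + \frac{1369}{56} = - \frac{33309277}{1064}$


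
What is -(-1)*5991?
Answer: 5991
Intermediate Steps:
-(-1)*5991 = -1*(-5991) = 5991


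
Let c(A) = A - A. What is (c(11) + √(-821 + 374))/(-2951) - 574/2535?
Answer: -574/2535 - I*√447/2951 ≈ -0.22643 - 0.0071645*I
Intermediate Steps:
c(A) = 0
(c(11) + √(-821 + 374))/(-2951) - 574/2535 = (0 + √(-821 + 374))/(-2951) - 574/2535 = (0 + √(-447))*(-1/2951) - 574*1/2535 = (0 + I*√447)*(-1/2951) - 574/2535 = (I*√447)*(-1/2951) - 574/2535 = -I*√447/2951 - 574/2535 = -574/2535 - I*√447/2951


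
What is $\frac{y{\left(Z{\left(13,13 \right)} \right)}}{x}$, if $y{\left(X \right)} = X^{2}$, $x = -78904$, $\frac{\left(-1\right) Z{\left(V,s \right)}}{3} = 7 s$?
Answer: $- \frac{10647}{11272} \approx -0.94455$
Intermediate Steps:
$Z{\left(V,s \right)} = - 21 s$ ($Z{\left(V,s \right)} = - 3 \cdot 7 s = - 21 s$)
$\frac{y{\left(Z{\left(13,13 \right)} \right)}}{x} = \frac{\left(\left(-21\right) 13\right)^{2}}{-78904} = \left(-273\right)^{2} \left(- \frac{1}{78904}\right) = 74529 \left(- \frac{1}{78904}\right) = - \frac{10647}{11272}$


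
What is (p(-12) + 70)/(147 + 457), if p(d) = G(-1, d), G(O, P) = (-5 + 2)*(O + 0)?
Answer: 73/604 ≈ 0.12086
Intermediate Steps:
G(O, P) = -3*O
p(d) = 3 (p(d) = -3*(-1) = 3)
(p(-12) + 70)/(147 + 457) = (3 + 70)/(147 + 457) = 73/604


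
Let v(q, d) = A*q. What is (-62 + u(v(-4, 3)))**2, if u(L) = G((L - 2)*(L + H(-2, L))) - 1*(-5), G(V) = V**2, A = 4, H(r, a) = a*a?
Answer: 348283046249649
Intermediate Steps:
H(r, a) = a**2
v(q, d) = 4*q
u(L) = 5 + (-2 + L)**2*(L + L**2)**2 (u(L) = ((L - 2)*(L + L**2))**2 - 1*(-5) = ((-2 + L)*(L + L**2))**2 + 5 = (-2 + L)**2*(L + L**2)**2 + 5 = 5 + (-2 + L)**2*(L + L**2)**2)
(-62 + u(v(-4, 3)))**2 = (-62 + (5 + (4*(-4))**2*(-2 + (4*(-4))**2 - 4*(-4))**2))**2 = (-62 + (5 + (-16)**2*(-2 + (-16)**2 - 1*(-16))**2))**2 = (-62 + (5 + 256*(-2 + 256 + 16)**2))**2 = (-62 + (5 + 256*270**2))**2 = (-62 + (5 + 256*72900))**2 = (-62 + (5 + 18662400))**2 = (-62 + 18662405)**2 = 18662343**2 = 348283046249649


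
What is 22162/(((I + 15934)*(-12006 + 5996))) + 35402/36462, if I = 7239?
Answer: 1232404727654/1269513223815 ≈ 0.97077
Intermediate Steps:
22162/(((I + 15934)*(-12006 + 5996))) + 35402/36462 = 22162/(((7239 + 15934)*(-12006 + 5996))) + 35402/36462 = 22162/((23173*(-6010))) + 35402*(1/36462) = 22162/(-139269730) + 17701/18231 = 22162*(-1/139269730) + 17701/18231 = -11081/69634865 + 17701/18231 = 1232404727654/1269513223815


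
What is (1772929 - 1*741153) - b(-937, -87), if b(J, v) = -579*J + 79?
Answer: 489174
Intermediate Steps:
b(J, v) = 79 - 579*J
(1772929 - 1*741153) - b(-937, -87) = (1772929 - 1*741153) - (79 - 579*(-937)) = (1772929 - 741153) - (79 + 542523) = 1031776 - 1*542602 = 1031776 - 542602 = 489174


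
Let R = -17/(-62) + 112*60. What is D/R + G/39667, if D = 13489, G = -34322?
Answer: 18873724552/16527533219 ≈ 1.1420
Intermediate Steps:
R = 416657/62 (R = -17*(-1/62) + 6720 = 17/62 + 6720 = 416657/62 ≈ 6720.3)
D/R + G/39667 = 13489/(416657/62) - 34322/39667 = 13489*(62/416657) - 34322*1/39667 = 836318/416657 - 34322/39667 = 18873724552/16527533219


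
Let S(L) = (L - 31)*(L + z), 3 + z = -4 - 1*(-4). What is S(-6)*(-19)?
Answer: -6327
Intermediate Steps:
z = -3 (z = -3 + (-4 - 1*(-4)) = -3 + (-4 + 4) = -3 + 0 = -3)
S(L) = (-31 + L)*(-3 + L) (S(L) = (L - 31)*(L - 3) = (-31 + L)*(-3 + L))
S(-6)*(-19) = (93 + (-6)² - 34*(-6))*(-19) = (93 + 36 + 204)*(-19) = 333*(-19) = -6327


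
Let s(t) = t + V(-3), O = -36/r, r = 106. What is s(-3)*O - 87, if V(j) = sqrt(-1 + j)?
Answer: -4557/53 - 36*I/53 ≈ -85.981 - 0.67924*I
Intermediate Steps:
O = -18/53 (O = -36/106 = -36*1/106 = -18/53 ≈ -0.33962)
s(t) = t + 2*I (s(t) = t + sqrt(-1 - 3) = t + sqrt(-4) = t + 2*I)
s(-3)*O - 87 = (-3 + 2*I)*(-18/53) - 87 = (54/53 - 36*I/53) - 87 = -4557/53 - 36*I/53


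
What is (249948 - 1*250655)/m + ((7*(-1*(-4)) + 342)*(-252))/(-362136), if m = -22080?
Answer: 96448723/333165120 ≈ 0.28949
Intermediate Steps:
(249948 - 1*250655)/m + ((7*(-1*(-4)) + 342)*(-252))/(-362136) = (249948 - 1*250655)/(-22080) + ((7*(-1*(-4)) + 342)*(-252))/(-362136) = (249948 - 250655)*(-1/22080) + ((7*4 + 342)*(-252))*(-1/362136) = -707*(-1/22080) + ((28 + 342)*(-252))*(-1/362136) = 707/22080 + (370*(-252))*(-1/362136) = 707/22080 - 93240*(-1/362136) = 707/22080 + 3885/15089 = 96448723/333165120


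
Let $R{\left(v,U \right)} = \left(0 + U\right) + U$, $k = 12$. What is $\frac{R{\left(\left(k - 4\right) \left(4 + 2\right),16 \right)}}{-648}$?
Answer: $- \frac{4}{81} \approx -0.049383$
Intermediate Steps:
$R{\left(v,U \right)} = 2 U$ ($R{\left(v,U \right)} = U + U = 2 U$)
$\frac{R{\left(\left(k - 4\right) \left(4 + 2\right),16 \right)}}{-648} = \frac{2 \cdot 16}{-648} = 32 \left(- \frac{1}{648}\right) = - \frac{4}{81}$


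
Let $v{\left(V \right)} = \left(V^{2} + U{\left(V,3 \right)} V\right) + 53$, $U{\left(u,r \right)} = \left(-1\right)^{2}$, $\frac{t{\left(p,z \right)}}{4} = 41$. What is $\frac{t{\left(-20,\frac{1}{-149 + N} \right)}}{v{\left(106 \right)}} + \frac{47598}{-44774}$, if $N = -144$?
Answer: $- \frac{267518137}{255099865} \approx -1.0487$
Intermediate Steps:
$t{\left(p,z \right)} = 164$ ($t{\left(p,z \right)} = 4 \cdot 41 = 164$)
$U{\left(u,r \right)} = 1$
$v{\left(V \right)} = 53 + V + V^{2}$ ($v{\left(V \right)} = \left(V^{2} + 1 V\right) + 53 = \left(V^{2} + V\right) + 53 = \left(V + V^{2}\right) + 53 = 53 + V + V^{2}$)
$\frac{t{\left(-20,\frac{1}{-149 + N} \right)}}{v{\left(106 \right)}} + \frac{47598}{-44774} = \frac{164}{53 + 106 + 106^{2}} + \frac{47598}{-44774} = \frac{164}{53 + 106 + 11236} + 47598 \left(- \frac{1}{44774}\right) = \frac{164}{11395} - \frac{23799}{22387} = - \frac{267518137}{255099865}$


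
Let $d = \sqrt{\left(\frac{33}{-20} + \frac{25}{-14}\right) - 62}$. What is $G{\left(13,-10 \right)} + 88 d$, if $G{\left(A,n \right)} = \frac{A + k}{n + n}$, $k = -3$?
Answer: $- \frac{1}{2} + \frac{44 i \sqrt{320635}}{35} \approx -0.5 + 711.85 i$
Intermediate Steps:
$d = \frac{i \sqrt{320635}}{70}$ ($d = \sqrt{\left(33 \left(- \frac{1}{20}\right) + 25 \left(- \frac{1}{14}\right)\right) - 62} = \sqrt{\left(- \frac{33}{20} - \frac{25}{14}\right) - 62} = \sqrt{- \frac{481}{140} - 62} = \sqrt{- \frac{9161}{140}} = \frac{i \sqrt{320635}}{70} \approx 8.0892 i$)
$G{\left(A,n \right)} = \frac{-3 + A}{2 n}$ ($G{\left(A,n \right)} = \frac{A - 3}{n + n} = \frac{-3 + A}{2 n}$)
$G{\left(13,-10 \right)} + 88 d = \frac{-3 + 13}{2 \left(-10\right)} + 88 \frac{i \sqrt{320635}}{70} = \frac{1}{2} \left(- \frac{1}{10}\right) 10 + \frac{44 i \sqrt{320635}}{35} = - \frac{1}{2} + \frac{44 i \sqrt{320635}}{35}$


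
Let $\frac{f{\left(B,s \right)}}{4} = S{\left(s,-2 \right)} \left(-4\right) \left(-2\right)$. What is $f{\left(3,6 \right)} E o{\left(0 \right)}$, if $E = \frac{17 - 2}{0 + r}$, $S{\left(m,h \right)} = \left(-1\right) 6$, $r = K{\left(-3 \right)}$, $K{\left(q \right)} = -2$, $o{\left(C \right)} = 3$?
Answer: $4320$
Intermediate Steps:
$r = -2$
$S{\left(m,h \right)} = -6$
$f{\left(B,s \right)} = -192$ ($f{\left(B,s \right)} = 4 \left(-6\right) \left(-4\right) \left(-2\right) = 4 \cdot 24 \left(-2\right) = 4 \left(-48\right) = -192$)
$E = - \frac{15}{2}$ ($E = \frac{17 - 2}{0 - 2} = \frac{15}{-2} = 15 \left(- \frac{1}{2}\right) = - \frac{15}{2} \approx -7.5$)
$f{\left(3,6 \right)} E o{\left(0 \right)} = \left(-192\right) \left(- \frac{15}{2}\right) 3 = 1440 \cdot 3 = 4320$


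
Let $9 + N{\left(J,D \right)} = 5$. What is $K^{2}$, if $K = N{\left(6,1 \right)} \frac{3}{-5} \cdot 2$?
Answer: $\frac{576}{25} \approx 23.04$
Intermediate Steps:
$N{\left(J,D \right)} = -4$ ($N{\left(J,D \right)} = -9 + 5 = -4$)
$K = \frac{24}{5}$ ($K = - 4 \frac{3}{-5} \cdot 2 = - 4 \cdot 3 \left(- \frac{1}{5}\right) 2 = \left(-4\right) \left(- \frac{3}{5}\right) 2 = \frac{12}{5} \cdot 2 = \frac{24}{5} \approx 4.8$)
$K^{2} = \left(\frac{24}{5}\right)^{2} = \frac{576}{25}$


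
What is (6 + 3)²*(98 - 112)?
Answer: -1134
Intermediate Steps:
(6 + 3)²*(98 - 112) = 9²*(-14) = 81*(-14) = -1134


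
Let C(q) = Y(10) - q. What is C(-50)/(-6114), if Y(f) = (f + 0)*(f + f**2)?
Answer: -575/3057 ≈ -0.18809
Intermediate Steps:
Y(f) = f*(f + f**2)
C(q) = 1100 - q (C(q) = 10**2*(1 + 10) - q = 100*11 - q = 1100 - q)
C(-50)/(-6114) = (1100 - 1*(-50))/(-6114) = (1100 + 50)*(-1/6114) = 1150*(-1/6114) = -575/3057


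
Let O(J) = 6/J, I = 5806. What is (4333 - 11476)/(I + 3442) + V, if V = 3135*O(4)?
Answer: 43481577/9248 ≈ 4701.7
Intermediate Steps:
V = 9405/2 (V = 3135*(6/4) = 3135*(6*(¼)) = 3135*(3/2) = 9405/2 ≈ 4702.5)
(4333 - 11476)/(I + 3442) + V = (4333 - 11476)/(5806 + 3442) + 9405/2 = -7143/9248 + 9405/2 = 43481577/9248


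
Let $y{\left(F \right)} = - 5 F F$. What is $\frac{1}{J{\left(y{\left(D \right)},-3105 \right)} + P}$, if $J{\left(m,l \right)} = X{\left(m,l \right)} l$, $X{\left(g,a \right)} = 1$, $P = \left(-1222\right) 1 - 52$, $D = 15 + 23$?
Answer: $- \frac{1}{4379} \approx -0.00022836$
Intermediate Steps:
$D = 38$
$P = -1274$ ($P = -1222 - 52 = -1274$)
$y{\left(F \right)} = - 5 F^{2}$
$J{\left(m,l \right)} = l$ ($J{\left(m,l \right)} = 1 l = l$)
$\frac{1}{J{\left(y{\left(D \right)},-3105 \right)} + P} = \frac{1}{-3105 - 1274} = \frac{1}{-4379} = - \frac{1}{4379}$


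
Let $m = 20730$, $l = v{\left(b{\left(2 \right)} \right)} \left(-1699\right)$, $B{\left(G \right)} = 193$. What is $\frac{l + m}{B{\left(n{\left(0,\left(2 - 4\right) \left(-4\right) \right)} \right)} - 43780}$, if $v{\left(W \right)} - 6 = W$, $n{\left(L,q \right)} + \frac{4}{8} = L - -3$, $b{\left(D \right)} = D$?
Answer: $- \frac{7138}{43587} \approx -0.16376$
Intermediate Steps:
$n{\left(L,q \right)} = \frac{5}{2} + L$ ($n{\left(L,q \right)} = - \frac{1}{2} + \left(L - -3\right) = - \frac{1}{2} + \left(L + 3\right) = - \frac{1}{2} + \left(3 + L\right) = \frac{5}{2} + L$)
$v{\left(W \right)} = 6 + W$
$l = -13592$ ($l = \left(6 + 2\right) \left(-1699\right) = 8 \left(-1699\right) = -13592$)
$\frac{l + m}{B{\left(n{\left(0,\left(2 - 4\right) \left(-4\right) \right)} \right)} - 43780} = \frac{-13592 + 20730}{193 - 43780} = \frac{7138}{-43587} = 7138 \left(- \frac{1}{43587}\right) = - \frac{7138}{43587}$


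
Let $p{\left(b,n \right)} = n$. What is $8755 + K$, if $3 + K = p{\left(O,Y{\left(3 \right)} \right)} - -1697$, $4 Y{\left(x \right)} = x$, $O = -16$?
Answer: $\frac{41799}{4} \approx 10450.0$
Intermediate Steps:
$Y{\left(x \right)} = \frac{x}{4}$
$K = \frac{6779}{4}$ ($K = -3 + \left(\frac{1}{4} \cdot 3 - -1697\right) = -3 + \left(\frac{3}{4} + 1697\right) = -3 + \frac{6791}{4} = \frac{6779}{4} \approx 1694.8$)
$8755 + K = 8755 + \frac{6779}{4} = \frac{41799}{4}$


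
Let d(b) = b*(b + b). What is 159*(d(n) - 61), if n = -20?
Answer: 117501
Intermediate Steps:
d(b) = 2*b² (d(b) = b*(2*b) = 2*b²)
159*(d(n) - 61) = 159*(2*(-20)² - 61) = 159*(2*400 - 61) = 159*(800 - 61) = 159*739 = 117501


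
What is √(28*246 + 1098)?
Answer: 11*√66 ≈ 89.364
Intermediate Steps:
√(28*246 + 1098) = √(6888 + 1098) = √7986 = 11*√66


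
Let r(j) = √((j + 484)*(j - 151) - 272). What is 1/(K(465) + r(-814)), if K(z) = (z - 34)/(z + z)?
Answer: -400830/275191966439 + 864900*√318178/275191966439 ≈ 0.0017714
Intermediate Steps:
K(z) = (-34 + z)/(2*z) (K(z) = (-34 + z)/((2*z)) = (-34 + z)*(1/(2*z)) = (-34 + z)/(2*z))
r(j) = √(-272 + (-151 + j)*(484 + j)) (r(j) = √((484 + j)*(-151 + j) - 272) = √((-151 + j)*(484 + j) - 272) = √(-272 + (-151 + j)*(484 + j)))
1/(K(465) + r(-814)) = 1/((½)*(-34 + 465)/465 + √(-73356 + (-814)² + 333*(-814))) = 1/((½)*(1/465)*431 + √(-73356 + 662596 - 271062)) = 1/(431/930 + √318178)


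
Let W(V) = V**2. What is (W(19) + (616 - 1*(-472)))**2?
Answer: 2099601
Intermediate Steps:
(W(19) + (616 - 1*(-472)))**2 = (19**2 + (616 - 1*(-472)))**2 = (361 + (616 + 472))**2 = (361 + 1088)**2 = 1449**2 = 2099601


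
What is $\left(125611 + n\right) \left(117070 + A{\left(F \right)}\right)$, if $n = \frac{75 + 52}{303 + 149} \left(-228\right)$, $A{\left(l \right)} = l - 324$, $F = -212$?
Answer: $\frac{1653245017336}{113} \approx 1.463 \cdot 10^{10}$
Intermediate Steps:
$A{\left(l \right)} = -324 + l$
$n = - \frac{7239}{113}$ ($n = \frac{127}{452} \left(-228\right) = - \frac{7239}{113} \approx -64.062$)
$\left(125611 + n\right) \left(117070 + A{\left(F \right)}\right) = \left(125611 - \frac{7239}{113}\right) \left(117070 - 536\right) = \frac{14186804 \left(117070 - 536\right)}{113} = \frac{14186804}{113} \cdot 116534 = \frac{1653245017336}{113}$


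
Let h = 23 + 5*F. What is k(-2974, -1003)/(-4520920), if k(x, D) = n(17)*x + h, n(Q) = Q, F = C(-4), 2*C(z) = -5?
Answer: 20219/1808368 ≈ 0.011181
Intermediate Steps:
C(z) = -5/2 (C(z) = (½)*(-5) = -5/2)
F = -5/2 ≈ -2.5000
h = 21/2 (h = 23 + 5*(-5/2) = 23 - 25/2 = 21/2 ≈ 10.500)
k(x, D) = 21/2 + 17*x (k(x, D) = 17*x + 21/2 = 21/2 + 17*x)
k(-2974, -1003)/(-4520920) = (21/2 + 17*(-2974))/(-4520920) = (21/2 - 50558)*(-1/4520920) = -101095/2*(-1/4520920) = 20219/1808368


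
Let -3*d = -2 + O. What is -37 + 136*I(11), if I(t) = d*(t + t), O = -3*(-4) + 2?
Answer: -12005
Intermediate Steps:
O = 14 (O = 12 + 2 = 14)
d = -4 (d = -(-2 + 14)/3 = -⅓*12 = -4)
I(t) = -8*t (I(t) = -4*(t + t) = -8*t)
-37 + 136*I(11) = -37 + 136*(-8*11) = -37 + 136*(-88) = -37 - 11968 = -12005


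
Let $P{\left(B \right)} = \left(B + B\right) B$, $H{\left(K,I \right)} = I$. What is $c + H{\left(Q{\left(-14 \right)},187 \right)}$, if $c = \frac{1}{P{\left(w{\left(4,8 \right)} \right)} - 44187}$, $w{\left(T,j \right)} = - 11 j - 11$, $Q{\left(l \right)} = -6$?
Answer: $\frac{4597394}{24585} \approx 187.0$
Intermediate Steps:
$w{\left(T,j \right)} = -11 - 11 j$
$P{\left(B \right)} = 2 B^{2}$ ($P{\left(B \right)} = 2 B B = 2 B^{2}$)
$c = - \frac{1}{24585}$ ($c = \frac{1}{2 \left(-11 - 88\right)^{2} - 44187} = \frac{1}{2 \left(-99\right)^{2} - 44187} = \frac{1}{2 \cdot 9801 - 44187} = \frac{1}{19602 - 44187} = \frac{1}{-24585} = - \frac{1}{24585} \approx -4.0675 \cdot 10^{-5}$)
$c + H{\left(Q{\left(-14 \right)},187 \right)} = - \frac{1}{24585} + 187 = \frac{4597394}{24585}$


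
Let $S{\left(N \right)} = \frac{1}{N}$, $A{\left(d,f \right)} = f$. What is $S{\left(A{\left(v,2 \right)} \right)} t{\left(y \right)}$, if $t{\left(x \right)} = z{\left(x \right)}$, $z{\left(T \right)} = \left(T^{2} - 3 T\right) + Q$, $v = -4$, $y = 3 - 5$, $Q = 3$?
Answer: $\frac{13}{2} \approx 6.5$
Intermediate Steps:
$y = -2$
$z{\left(T \right)} = 3 + T^{2} - 3 T$ ($z{\left(T \right)} = \left(T^{2} - 3 T\right) + 3 = 3 + T^{2} - 3 T$)
$t{\left(x \right)} = 3 + x^{2} - 3 x$
$S{\left(A{\left(v,2 \right)} \right)} t{\left(y \right)} = \frac{3 + \left(-2\right)^{2} - -6}{2} = \frac{3 + 4 + 6}{2} = \frac{1}{2} \cdot 13 = \frac{13}{2}$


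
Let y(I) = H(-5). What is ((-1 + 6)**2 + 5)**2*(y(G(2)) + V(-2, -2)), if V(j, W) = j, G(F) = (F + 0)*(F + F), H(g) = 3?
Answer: 900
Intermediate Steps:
G(F) = 2*F**2 (G(F) = F*(2*F) = 2*F**2)
y(I) = 3
((-1 + 6)**2 + 5)**2*(y(G(2)) + V(-2, -2)) = ((-1 + 6)**2 + 5)**2*(3 - 2) = (5**2 + 5)**2*1 = (25 + 5)**2*1 = 30**2*1 = 900*1 = 900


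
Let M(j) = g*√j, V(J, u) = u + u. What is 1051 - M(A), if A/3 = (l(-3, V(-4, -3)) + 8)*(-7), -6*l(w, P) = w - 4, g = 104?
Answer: 1051 - 52*I*√770 ≈ 1051.0 - 1442.9*I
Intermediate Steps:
V(J, u) = 2*u
l(w, P) = ⅔ - w/6 (l(w, P) = -(w - 4)/6 = -(-4 + w)/6 = ⅔ - w/6)
A = -385/2 (A = 3*(((⅔ - ⅙*(-3)) + 8)*(-7)) = 3*(((⅔ + ½) + 8)*(-7)) = 3*((7/6 + 8)*(-7)) = 3*((55/6)*(-7)) = 3*(-385/6) = -385/2 ≈ -192.50)
M(j) = 104*√j
1051 - M(A) = 1051 - 104*√(-385/2) = 1051 - 104*I*√770/2 = 1051 - 52*I*√770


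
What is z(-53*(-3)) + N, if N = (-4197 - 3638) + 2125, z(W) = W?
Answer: -5551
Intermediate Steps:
N = -5710 (N = -7835 + 2125 = -5710)
z(-53*(-3)) + N = -53*(-3) - 5710 = 159 - 5710 = -5551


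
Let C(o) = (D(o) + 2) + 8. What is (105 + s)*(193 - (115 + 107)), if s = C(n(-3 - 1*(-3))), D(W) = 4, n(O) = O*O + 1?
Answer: -3451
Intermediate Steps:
n(O) = 1 + O**2 (n(O) = O**2 + 1 = 1 + O**2)
C(o) = 14 (C(o) = (4 + 2) + 8 = 6 + 8 = 14)
s = 14
(105 + s)*(193 - (115 + 107)) = (105 + 14)*(193 - (115 + 107)) = 119*(193 - 1*222) = 119*(193 - 222) = 119*(-29) = -3451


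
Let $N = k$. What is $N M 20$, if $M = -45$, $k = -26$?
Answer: $23400$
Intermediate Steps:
$N = -26$
$N M 20 = \left(-26\right) \left(-45\right) 20 = 1170 \cdot 20 = 23400$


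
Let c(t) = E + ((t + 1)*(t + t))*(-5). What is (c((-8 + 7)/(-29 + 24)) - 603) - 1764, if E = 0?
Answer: -11847/5 ≈ -2369.4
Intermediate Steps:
c(t) = -10*t*(1 + t) (c(t) = 0 + ((t + 1)*(t + t))*(-5) = 0 + ((1 + t)*(2*t))*(-5) = 0 + (2*t*(1 + t))*(-5) = 0 - 10*t*(1 + t) = -10*t*(1 + t))
(c((-8 + 7)/(-29 + 24)) - 603) - 1764 = (10*((-8 + 7)/(-29 + 24))*(-1 - (-8 + 7)/(-29 + 24)) - 603) - 1764 = (10*(-1/(-5))*(-1 - (-1)/(-5)) - 603) - 1764 = (10*(-1*(-⅕))*(-1 - (-1)*(-1)/5) - 603) - 1764 = (10*(⅕)*(-1 - 1*⅕) - 603) - 1764 = (10*(⅕)*(-1 - ⅕) - 603) - 1764 = (10*(⅕)*(-6/5) - 603) - 1764 = (-12/5 - 603) - 1764 = -3027/5 - 1764 = -11847/5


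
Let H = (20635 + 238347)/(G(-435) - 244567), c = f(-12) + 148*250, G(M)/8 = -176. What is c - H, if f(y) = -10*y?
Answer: 9130850982/245975 ≈ 37121.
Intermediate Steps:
G(M) = -1408 (G(M) = 8*(-176) = -1408)
c = 37120 (c = -10*(-12) + 148*250 = 120 + 37000 = 37120)
H = -258982/245975 (H = (20635 + 238347)/(-1408 - 244567) = 258982/(-245975) = 258982*(-1/245975) = -258982/245975 ≈ -1.0529)
c - H = 37120 - 1*(-258982/245975) = 37120 + 258982/245975 = 9130850982/245975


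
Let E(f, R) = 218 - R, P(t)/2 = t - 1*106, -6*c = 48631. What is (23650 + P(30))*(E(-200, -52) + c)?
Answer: -552332239/3 ≈ -1.8411e+8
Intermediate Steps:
c = -48631/6 (c = -⅙*48631 = -48631/6 ≈ -8105.2)
P(t) = -212 + 2*t (P(t) = 2*(t - 1*106) = 2*(t - 106) = 2*(-106 + t) = -212 + 2*t)
(23650 + P(30))*(E(-200, -52) + c) = (23650 + (-212 + 2*30))*((218 - 1*(-52)) - 48631/6) = (23650 + (-212 + 60))*((218 + 52) - 48631/6) = (23650 - 152)*(270 - 48631/6) = 23498*(-47011/6) = -552332239/3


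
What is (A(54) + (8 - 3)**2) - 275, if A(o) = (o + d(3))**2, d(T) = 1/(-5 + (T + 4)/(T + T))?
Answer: 1395446/529 ≈ 2637.9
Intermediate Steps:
d(T) = 1/(-5 + (4 + T)/(2*T)) (d(T) = 1/(-5 + (4 + T)/((2*T))) = 1/(-5 + (4 + T)*(1/(2*T))) = 1/(-5 + (4 + T)/(2*T)))
A(o) = (-6/23 + o)**2 (A(o) = (o - 2*3/(-4 + 9*3))**2 = (o - 2*3/(-4 + 27))**2 = (o - 2*3/23)**2 = (o - 2*3*1/23)**2 = (o - 6/23)**2 = (-6/23 + o)**2)
(A(54) + (8 - 3)**2) - 275 = ((-6 + 23*54)**2/529 + (8 - 3)**2) - 275 = ((-6 + 1242)**2/529 + 5**2) - 275 = ((1/529)*1236**2 + 25) - 275 = ((1/529)*1527696 + 25) - 275 = (1527696/529 + 25) - 275 = 1540921/529 - 275 = 1395446/529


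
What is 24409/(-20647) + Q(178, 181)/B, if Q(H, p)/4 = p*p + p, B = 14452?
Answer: 53814887/6781601 ≈ 7.9354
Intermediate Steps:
Q(H, p) = 4*p + 4*p² (Q(H, p) = 4*(p*p + p) = 4*(p² + p) = 4*(p + p²) = 4*p + 4*p²)
24409/(-20647) + Q(178, 181)/B = 24409/(-20647) + (4*181*(1 + 181))/14452 = 24409*(-1/20647) + (4*181*182)*(1/14452) = -2219/1877 + 131768*(1/14452) = -2219/1877 + 32942/3613 = 53814887/6781601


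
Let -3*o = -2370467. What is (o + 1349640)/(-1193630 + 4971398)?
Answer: 6419387/11333304 ≈ 0.56642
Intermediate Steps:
o = 2370467/3 (o = -1/3*(-2370467) = 2370467/3 ≈ 7.9016e+5)
(o + 1349640)/(-1193630 + 4971398) = (2370467/3 + 1349640)/(-1193630 + 4971398) = (6419387/3)/3777768 = (6419387/3)*(1/3777768) = 6419387/11333304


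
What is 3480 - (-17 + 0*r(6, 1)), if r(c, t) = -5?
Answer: 3497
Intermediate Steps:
3480 - (-17 + 0*r(6, 1)) = 3480 - (-17 + 0*(-5)) = 3480 - (-17 + 0) = 3480 - 1*(-17) = 3480 + 17 = 3497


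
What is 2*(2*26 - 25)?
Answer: 54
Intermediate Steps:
2*(2*26 - 25) = 2*(52 - 25) = 2*27 = 54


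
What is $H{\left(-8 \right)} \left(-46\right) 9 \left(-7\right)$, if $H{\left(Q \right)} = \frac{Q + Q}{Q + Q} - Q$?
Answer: $26082$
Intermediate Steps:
$H{\left(Q \right)} = 1 - Q$ ($H{\left(Q \right)} = \frac{2 Q}{2 Q} - Q = 2 Q \frac{1}{2 Q} - Q = 1 - Q$)
$H{\left(-8 \right)} \left(-46\right) 9 \left(-7\right) = \left(1 - -8\right) \left(-46\right) 9 \left(-7\right) = \left(1 + 8\right) \left(-46\right) \left(-63\right) = 9 \left(-46\right) \left(-63\right) = \left(-414\right) \left(-63\right) = 26082$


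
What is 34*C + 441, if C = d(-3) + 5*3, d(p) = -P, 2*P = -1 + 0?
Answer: 968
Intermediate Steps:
P = -½ (P = (-1 + 0)/2 = (½)*(-1) = -½ ≈ -0.50000)
d(p) = ½ (d(p) = -1*(-½) = ½)
C = 31/2 (C = ½ + 5*3 = ½ + 15 = 31/2 ≈ 15.500)
34*C + 441 = 34*(31/2) + 441 = 527 + 441 = 968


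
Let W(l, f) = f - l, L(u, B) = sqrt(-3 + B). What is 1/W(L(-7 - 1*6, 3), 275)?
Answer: 1/275 ≈ 0.0036364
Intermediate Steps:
1/W(L(-7 - 1*6, 3), 275) = 1/(275 - sqrt(-3 + 3)) = 1/(275 - sqrt(0)) = 1/(275 - 1*0) = 1/(275 + 0) = 1/275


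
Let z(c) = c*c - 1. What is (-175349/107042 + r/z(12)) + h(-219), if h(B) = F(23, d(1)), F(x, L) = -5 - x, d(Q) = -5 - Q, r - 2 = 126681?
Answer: 77554619/90574 ≈ 856.26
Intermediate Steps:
r = 126683 (r = 2 + 126681 = 126683)
z(c) = -1 + c**2 (z(c) = c**2 - 1 = -1 + c**2)
h(B) = -28 (h(B) = -5 - 1*23 = -5 - 23 = -28)
(-175349/107042 + r/z(12)) + h(-219) = (-175349/107042 + 126683/(-1 + 12**2)) - 28 = (-175349*1/107042 + 126683/(-1 + 144)) - 28 = (-175349/107042 + 126683/143) - 28 = 80090691/90574 - 28 = 77554619/90574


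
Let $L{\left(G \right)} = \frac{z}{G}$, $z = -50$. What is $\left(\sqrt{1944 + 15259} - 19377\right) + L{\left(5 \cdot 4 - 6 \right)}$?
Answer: $- \frac{135664}{7} + \sqrt{17203} \approx -19249.0$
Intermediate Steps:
$L{\left(G \right)} = - \frac{50}{G}$
$\left(\sqrt{1944 + 15259} - 19377\right) + L{\left(5 \cdot 4 - 6 \right)} = \left(\sqrt{1944 + 15259} - 19377\right) - \frac{50}{5 \cdot 4 - 6} = \left(\sqrt{17203} - 19377\right) - \frac{50}{20 - 6} = \left(-19377 + \sqrt{17203}\right) - \frac{50}{14} = \left(-19377 + \sqrt{17203}\right) - \frac{25}{7} = - \frac{135664}{7} + \sqrt{17203}$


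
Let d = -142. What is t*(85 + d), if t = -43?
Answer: 2451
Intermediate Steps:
t*(85 + d) = -43*(85 - 142) = -43*(-57) = 2451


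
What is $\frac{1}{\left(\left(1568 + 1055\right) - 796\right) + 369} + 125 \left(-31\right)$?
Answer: $- \frac{8509499}{2196} \approx -3875.0$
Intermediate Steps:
$\frac{1}{\left(\left(1568 + 1055\right) - 796\right) + 369} + 125 \left(-31\right) = \frac{1}{\left(2623 - 796\right) + 369} - 3875 = \frac{1}{1827 + 369} - 3875 = \frac{1}{2196} - 3875 = - \frac{8509499}{2196}$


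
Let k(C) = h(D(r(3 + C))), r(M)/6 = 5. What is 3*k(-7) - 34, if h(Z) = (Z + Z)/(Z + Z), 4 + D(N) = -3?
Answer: -31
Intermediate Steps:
r(M) = 30 (r(M) = 6*5 = 30)
D(N) = -7 (D(N) = -4 - 3 = -7)
h(Z) = 1 (h(Z) = (2*Z)/((2*Z)) = (2*Z)*(1/(2*Z)) = 1)
k(C) = 1
3*k(-7) - 34 = 3*1 - 34 = 3 - 34 = -31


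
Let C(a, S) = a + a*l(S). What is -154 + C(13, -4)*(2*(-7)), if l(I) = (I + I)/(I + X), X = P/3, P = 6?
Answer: -1064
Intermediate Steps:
X = 2 (X = 6/3 = 6*(⅓) = 2)
l(I) = 2*I/(2 + I) (l(I) = (I + I)/(I + 2) = (2*I)/(2 + I) = 2*I/(2 + I))
C(a, S) = a + 2*S*a/(2 + S) (C(a, S) = a + a*(2*S/(2 + S)) = a + 2*S*a/(2 + S))
-154 + C(13, -4)*(2*(-7)) = -154 + (13*(2 + 3*(-4))/(2 - 4))*(2*(-7)) = -154 + (13*(2 - 12)/(-2))*(-14) = -154 + (13*(-½)*(-10))*(-14) = -154 + 65*(-14) = -154 - 910 = -1064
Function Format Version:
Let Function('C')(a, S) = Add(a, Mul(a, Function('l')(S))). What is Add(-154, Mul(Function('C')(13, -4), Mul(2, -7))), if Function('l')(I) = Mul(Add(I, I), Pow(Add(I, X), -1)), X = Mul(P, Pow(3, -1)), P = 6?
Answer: -1064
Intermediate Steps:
X = 2 (X = Mul(6, Pow(3, -1)) = Mul(6, Rational(1, 3)) = 2)
Function('l')(I) = Mul(2, I, Pow(Add(2, I), -1)) (Function('l')(I) = Mul(Add(I, I), Pow(Add(I, 2), -1)) = Mul(Mul(2, I), Pow(Add(2, I), -1)) = Mul(2, I, Pow(Add(2, I), -1)))
Function('C')(a, S) = Add(a, Mul(2, S, a, Pow(Add(2, S), -1))) (Function('C')(a, S) = Add(a, Mul(a, Mul(2, S, Pow(Add(2, S), -1)))) = Add(a, Mul(2, S, a, Pow(Add(2, S), -1))))
Add(-154, Mul(Function('C')(13, -4), Mul(2, -7))) = Add(-154, Mul(Mul(13, Pow(Add(2, -4), -1), Add(2, Mul(3, -4))), Mul(2, -7))) = Add(-154, Mul(Mul(13, Pow(-2, -1), Add(2, -12)), -14)) = Add(-154, Mul(Mul(13, Rational(-1, 2), -10), -14)) = Add(-154, Mul(65, -14)) = Add(-154, -910) = -1064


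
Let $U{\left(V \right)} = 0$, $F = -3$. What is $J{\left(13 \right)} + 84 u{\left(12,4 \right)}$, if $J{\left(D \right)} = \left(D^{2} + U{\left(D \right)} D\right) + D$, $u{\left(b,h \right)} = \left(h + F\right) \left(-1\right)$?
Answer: $98$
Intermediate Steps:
$u{\left(b,h \right)} = 3 - h$ ($u{\left(b,h \right)} = \left(h - 3\right) \left(-1\right) = \left(-3 + h\right) \left(-1\right) = 3 - h$)
$J{\left(D \right)} = D + D^{2}$ ($J{\left(D \right)} = \left(D^{2} + 0 D\right) + D = \left(D^{2} + 0\right) + D = D^{2} + D = D + D^{2}$)
$J{\left(13 \right)} + 84 u{\left(12,4 \right)} = 13 \left(1 + 13\right) + 84 \left(3 - 4\right) = 13 \cdot 14 + 84 \left(3 - 4\right) = 182 + 84 \left(-1\right) = 182 - 84 = 98$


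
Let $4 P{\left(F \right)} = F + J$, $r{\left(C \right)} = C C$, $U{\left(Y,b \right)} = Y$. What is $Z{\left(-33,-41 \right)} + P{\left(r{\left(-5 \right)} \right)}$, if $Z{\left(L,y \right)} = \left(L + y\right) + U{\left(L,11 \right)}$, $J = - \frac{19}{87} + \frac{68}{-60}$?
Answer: $- \frac{58631}{580} \approx -101.09$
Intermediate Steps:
$r{\left(C \right)} = C^{2}$
$J = - \frac{196}{145}$ ($J = \left(-19\right) \frac{1}{87} + 68 \left(- \frac{1}{60}\right) = - \frac{19}{87} - \frac{17}{15} = - \frac{196}{145} \approx -1.3517$)
$Z{\left(L,y \right)} = y + 2 L$ ($Z{\left(L,y \right)} = \left(L + y\right) + L = y + 2 L$)
$P{\left(F \right)} = - \frac{49}{145} + \frac{F}{4}$ ($P{\left(F \right)} = \frac{F - \frac{196}{145}}{4} = \frac{- \frac{196}{145} + F}{4} = - \frac{49}{145} + \frac{F}{4}$)
$Z{\left(-33,-41 \right)} + P{\left(r{\left(-5 \right)} \right)} = \left(-41 + 2 \left(-33\right)\right) - \left(\frac{49}{145} - \frac{\left(-5\right)^{2}}{4}\right) = \left(-41 - 66\right) + \left(- \frac{49}{145} + \frac{1}{4} \cdot 25\right) = -107 + \left(- \frac{49}{145} + \frac{25}{4}\right) = -107 + \frac{3429}{580} = - \frac{58631}{580}$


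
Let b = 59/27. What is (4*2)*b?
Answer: 472/27 ≈ 17.481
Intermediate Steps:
b = 59/27 (b = 59*(1/27) = 59/27 ≈ 2.1852)
(4*2)*b = (4*2)*(59/27) = 8*(59/27) = 472/27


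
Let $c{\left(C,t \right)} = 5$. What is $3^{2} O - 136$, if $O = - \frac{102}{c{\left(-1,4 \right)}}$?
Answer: $- \frac{1598}{5} \approx -319.6$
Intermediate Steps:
$O = - \frac{102}{5} \approx -20.4$
$3^{2} O - 136 = 3^{2} \left(- \frac{102}{5}\right) - 136 = 9 \left(- \frac{102}{5}\right) - 136 = - \frac{918}{5} - 136 = - \frac{1598}{5}$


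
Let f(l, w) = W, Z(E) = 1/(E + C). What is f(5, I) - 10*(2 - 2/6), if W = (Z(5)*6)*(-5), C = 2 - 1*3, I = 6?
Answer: -145/6 ≈ -24.167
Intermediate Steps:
C = -1 (C = 2 - 3 = -1)
Z(E) = 1/(-1 + E) (Z(E) = 1/(E - 1) = 1/(-1 + E))
W = -15/2 (W = (6/(-1 + 5))*(-5) = (6/4)*(-5) = ((¼)*6)*(-5) = (3/2)*(-5) = -15/2 ≈ -7.5000)
f(l, w) = -15/2
f(5, I) - 10*(2 - 2/6) = -15/2 - 10*(2 - 2/6) = -15/2 - 10*(2 - 1*⅓) = -15/2 - 10*(2 - ⅓) = -15/2 - 10*5/3 = -15/2 - 50/3 = -145/6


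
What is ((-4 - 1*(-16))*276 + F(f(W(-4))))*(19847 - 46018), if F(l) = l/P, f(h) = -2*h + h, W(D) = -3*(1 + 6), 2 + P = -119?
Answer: -10487531001/121 ≈ -8.6674e+7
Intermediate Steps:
P = -121 (P = -2 - 119 = -121)
W(D) = -21 (W(D) = -3*7 = -21)
f(h) = -h
F(l) = -l/121 (F(l) = l/(-121) = l*(-1/121) = -l/121)
((-4 - 1*(-16))*276 + F(f(W(-4))))*(19847 - 46018) = ((-4 - 1*(-16))*276 - (-1)*(-21)/121)*(19847 - 46018) = ((-4 + 16)*276 - 1/121*21)*(-26171) = (12*276 - 21/121)*(-26171) = (3312 - 21/121)*(-26171) = (400731/121)*(-26171) = -10487531001/121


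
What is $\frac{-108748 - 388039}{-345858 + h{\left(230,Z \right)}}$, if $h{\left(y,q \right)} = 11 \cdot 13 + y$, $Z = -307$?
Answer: $\frac{496787}{345485} \approx 1.4379$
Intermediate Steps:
$h{\left(y,q \right)} = 143 + y$
$\frac{-108748 - 388039}{-345858 + h{\left(230,Z \right)}} = \frac{-108748 - 388039}{-345858 + \left(143 + 230\right)} = - \frac{496787}{-345858 + 373} = - \frac{496787}{-345485} = \left(-496787\right) \left(- \frac{1}{345485}\right) = \frac{496787}{345485}$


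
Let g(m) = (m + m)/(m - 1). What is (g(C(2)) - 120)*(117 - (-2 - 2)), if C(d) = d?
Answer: -14036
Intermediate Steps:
g(m) = 2*m/(-1 + m) (g(m) = (2*m)/(-1 + m) = 2*m/(-1 + m))
(g(C(2)) - 120)*(117 - (-2 - 2)) = (2*2/(-1 + 2) - 120)*(117 - (-2 - 2)) = (2*2/1 - 120)*(117 - (-4)) = (2*2*1 - 120)*(117 - 1*(-4)) = (4 - 120)*(117 + 4) = -116*121 = -14036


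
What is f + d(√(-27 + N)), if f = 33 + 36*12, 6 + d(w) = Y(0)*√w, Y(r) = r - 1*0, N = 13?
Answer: 459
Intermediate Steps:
Y(r) = r (Y(r) = r + 0 = r)
d(w) = -6 (d(w) = -6 + 0*√w = -6 + 0 = -6)
f = 465 (f = 33 + 432 = 465)
f + d(√(-27 + N)) = 465 - 6 = 459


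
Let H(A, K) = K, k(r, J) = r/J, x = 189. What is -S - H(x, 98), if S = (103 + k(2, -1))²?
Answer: -10299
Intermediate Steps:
S = 10201 (S = (103 + 2/(-1))² = (103 + 2*(-1))² = (103 - 2)² = 101² = 10201)
-S - H(x, 98) = -1*10201 - 1*98 = -10201 - 98 = -10299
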